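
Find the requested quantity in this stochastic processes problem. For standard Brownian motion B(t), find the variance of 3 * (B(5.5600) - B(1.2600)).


Var(alpha*(B(t)-B(s))) = alpha^2 * (t-s)
= 3^2 * (5.5600 - 1.2600)
= 9 * 4.3000
= 38.7000

38.7000


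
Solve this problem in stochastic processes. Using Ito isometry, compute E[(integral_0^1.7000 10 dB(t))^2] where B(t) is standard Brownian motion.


By Ito isometry: E[(int f dB)^2] = int f^2 dt
= 10^2 * 1.7000
= 100 * 1.7000 = 170.0000

170.0000


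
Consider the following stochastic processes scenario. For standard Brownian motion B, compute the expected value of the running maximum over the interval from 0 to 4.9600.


E(max B(s)) = sqrt(2t/pi)
= sqrt(2*4.9600/pi)
= sqrt(3.1576)
= 1.7770

1.7770


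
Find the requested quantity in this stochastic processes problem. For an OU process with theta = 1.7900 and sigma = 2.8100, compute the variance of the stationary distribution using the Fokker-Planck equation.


Stationary variance = sigma^2 / (2*theta)
= 2.8100^2 / (2*1.7900)
= 7.8961 / 3.5800
= 2.2056

2.2056


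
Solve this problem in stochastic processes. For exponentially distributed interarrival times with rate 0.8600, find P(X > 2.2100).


P(X > t) = exp(-lambda * t)
= exp(-0.8600 * 2.2100)
= exp(-1.9006) = 0.1495

0.1495


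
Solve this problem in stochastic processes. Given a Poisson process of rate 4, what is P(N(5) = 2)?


P(N(t)=k) = (lambda*t)^k * exp(-lambda*t) / k!
lambda*t = 20
= 20^2 * exp(-20) / 2!
= 400 * 2.0612e-09 / 2
= 4.1223e-07

4.1223e-07


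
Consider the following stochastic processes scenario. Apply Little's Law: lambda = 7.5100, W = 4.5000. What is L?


Little's Law: L = lambda * W
= 7.5100 * 4.5000
= 33.7950

33.7950


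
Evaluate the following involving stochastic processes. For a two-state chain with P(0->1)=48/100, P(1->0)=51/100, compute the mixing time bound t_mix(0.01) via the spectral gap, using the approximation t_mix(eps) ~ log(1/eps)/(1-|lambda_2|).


lambda_2 = |1 - p01 - p10| = |1 - 0.4800 - 0.5100| = 0.0100
t_mix ~ log(1/eps)/(1 - |lambda_2|)
= log(100)/(1 - 0.0100) = 4.6052/0.9900
= 4.6517

4.6517


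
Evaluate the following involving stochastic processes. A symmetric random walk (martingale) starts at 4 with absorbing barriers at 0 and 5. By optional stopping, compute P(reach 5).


By optional stopping theorem: E(M at tau) = M(0) = 4
P(hit 5)*5 + P(hit 0)*0 = 4
P(hit 5) = (4 - 0)/(5 - 0) = 4/5 = 0.8000

0.8000


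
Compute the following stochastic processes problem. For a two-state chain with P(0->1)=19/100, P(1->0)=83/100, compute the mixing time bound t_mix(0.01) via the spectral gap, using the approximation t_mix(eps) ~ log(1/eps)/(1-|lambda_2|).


lambda_2 = |1 - p01 - p10| = |1 - 0.1900 - 0.8300| = 0.0200
t_mix ~ log(1/eps)/(1 - |lambda_2|)
= log(100)/(1 - 0.0200) = 4.6052/0.9800
= 4.6992

4.6992


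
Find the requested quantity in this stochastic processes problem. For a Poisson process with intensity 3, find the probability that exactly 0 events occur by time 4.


P(N(t)=k) = (lambda*t)^k * exp(-lambda*t) / k!
lambda*t = 12
= 12^0 * exp(-12) / 0!
= 1 * 6.1442e-06 / 1
= 6.1442e-06

6.1442e-06


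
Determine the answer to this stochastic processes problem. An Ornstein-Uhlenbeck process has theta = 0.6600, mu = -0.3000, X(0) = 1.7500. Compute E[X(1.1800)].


E[X(t)] = mu + (X(0) - mu)*exp(-theta*t)
= -0.3000 + (1.7500 - -0.3000)*exp(-0.6600*1.1800)
= -0.3000 + 2.0500 * 0.4590
= 0.6409

0.6409


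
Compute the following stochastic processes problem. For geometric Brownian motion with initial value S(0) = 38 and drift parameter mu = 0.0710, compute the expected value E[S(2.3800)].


E[S(t)] = S(0) * exp(mu * t)
= 38 * exp(0.0710 * 2.3800)
= 38 * 1.1841
= 44.9957

44.9957


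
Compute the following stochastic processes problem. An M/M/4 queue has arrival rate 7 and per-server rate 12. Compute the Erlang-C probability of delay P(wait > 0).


a = lambda/mu = 0.5833
rho = a/c = 0.1458
Erlang-C formula applied:
C(c,a) = 0.0032

0.0032


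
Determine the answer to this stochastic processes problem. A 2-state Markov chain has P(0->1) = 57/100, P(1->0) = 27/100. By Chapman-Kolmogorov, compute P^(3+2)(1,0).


P^5 = P^3 * P^2
Computing via matrix multiplication of the transition matrix.
Entry (1,0) of P^5 = 0.3214

0.3214


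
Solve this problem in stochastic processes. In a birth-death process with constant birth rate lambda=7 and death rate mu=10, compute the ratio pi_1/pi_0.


For birth-death process, pi_n/pi_0 = (lambda/mu)^n
= (7/10)^1
= 0.7000

0.7000


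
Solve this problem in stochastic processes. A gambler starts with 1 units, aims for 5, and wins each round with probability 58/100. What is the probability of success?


Gambler's ruin formula:
r = q/p = 0.4200/0.5800 = 0.7241
P(win) = (1 - r^i)/(1 - r^N)
= (1 - 0.7241^1)/(1 - 0.7241^5)
= 0.3444

0.3444


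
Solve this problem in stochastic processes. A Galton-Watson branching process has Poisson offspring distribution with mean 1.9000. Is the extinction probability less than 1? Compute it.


Since mu = 1.9000 > 1, extinction prob q < 1.
Solve s = exp(mu*(s-1)) iteratively.
q = 0.2328

0.2328


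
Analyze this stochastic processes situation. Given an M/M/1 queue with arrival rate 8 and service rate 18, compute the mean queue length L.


rho = 8/18 = 0.4444
L = rho/(1-rho)
= 0.4444/0.5556
= 0.8000

0.8000


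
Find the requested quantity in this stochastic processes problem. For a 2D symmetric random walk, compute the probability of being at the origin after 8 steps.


P = C(8,4)^2 / 4^8
= 70^2 / 65536
= 4900 / 65536
= 0.0748

0.0748


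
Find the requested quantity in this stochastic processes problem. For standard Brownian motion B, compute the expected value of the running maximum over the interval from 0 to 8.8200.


E(max B(s)) = sqrt(2t/pi)
= sqrt(2*8.8200/pi)
= sqrt(5.6150)
= 2.3696

2.3696


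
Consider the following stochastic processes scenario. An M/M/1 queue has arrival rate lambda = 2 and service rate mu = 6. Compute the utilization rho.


rho = lambda/mu
= 2/6
= 0.3333

0.3333


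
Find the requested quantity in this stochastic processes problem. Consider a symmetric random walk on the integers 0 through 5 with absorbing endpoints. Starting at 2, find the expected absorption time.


For symmetric RW on 0,...,N with absorbing barriers, E(i) = i*(N-i)
E(2) = 2 * 3 = 6

6


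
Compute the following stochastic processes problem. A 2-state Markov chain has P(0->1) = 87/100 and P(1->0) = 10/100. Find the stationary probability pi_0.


Stationary distribution: pi_0 = p10/(p01+p10), pi_1 = p01/(p01+p10)
p01 = 0.8700, p10 = 0.1000
pi_0 = 0.1031

0.1031


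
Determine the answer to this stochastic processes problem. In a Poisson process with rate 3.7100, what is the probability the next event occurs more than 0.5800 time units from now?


P(X > t) = exp(-lambda * t)
= exp(-3.7100 * 0.5800)
= exp(-2.1518) = 0.1163

0.1163


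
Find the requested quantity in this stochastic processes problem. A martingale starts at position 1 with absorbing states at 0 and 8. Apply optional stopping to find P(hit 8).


By optional stopping theorem: E(M at tau) = M(0) = 1
P(hit 8)*8 + P(hit 0)*0 = 1
P(hit 8) = (1 - 0)/(8 - 0) = 1/8 = 0.1250

0.1250


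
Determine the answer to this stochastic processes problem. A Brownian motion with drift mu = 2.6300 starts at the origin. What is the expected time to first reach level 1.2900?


Expected first passage time = a/mu
= 1.2900/2.6300
= 0.4905

0.4905


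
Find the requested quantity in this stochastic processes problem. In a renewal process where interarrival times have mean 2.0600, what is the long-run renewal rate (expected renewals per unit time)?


Long-run renewal rate = 1/E(X)
= 1/2.0600
= 0.4854

0.4854


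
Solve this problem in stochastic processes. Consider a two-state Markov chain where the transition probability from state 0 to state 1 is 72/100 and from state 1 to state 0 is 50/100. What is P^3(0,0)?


Computing P^3 by matrix multiplication.
P = [[0.2800, 0.7200], [0.5000, 0.5000]]
After raising P to the power 3:
P^3(0,0) = 0.4036

0.4036


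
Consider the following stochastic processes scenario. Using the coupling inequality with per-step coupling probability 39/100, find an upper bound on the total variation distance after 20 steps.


TV distance bound <= (1-delta)^n
= (1 - 0.3900)^20
= 0.6100^20
= 5.0886e-05

5.0886e-05


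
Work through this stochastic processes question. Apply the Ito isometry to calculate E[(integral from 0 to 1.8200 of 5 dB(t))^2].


By Ito isometry: E[(int f dB)^2] = int f^2 dt
= 5^2 * 1.8200
= 25 * 1.8200 = 45.5000

45.5000


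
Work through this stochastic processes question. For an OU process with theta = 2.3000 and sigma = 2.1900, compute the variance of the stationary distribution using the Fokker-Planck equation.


Stationary variance = sigma^2 / (2*theta)
= 2.1900^2 / (2*2.3000)
= 4.7961 / 4.6000
= 1.0426

1.0426


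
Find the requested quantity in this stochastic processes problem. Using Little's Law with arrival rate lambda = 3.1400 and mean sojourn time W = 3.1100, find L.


Little's Law: L = lambda * W
= 3.1400 * 3.1100
= 9.7654

9.7654


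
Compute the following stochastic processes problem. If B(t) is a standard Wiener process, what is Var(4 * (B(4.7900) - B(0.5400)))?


Var(alpha*(B(t)-B(s))) = alpha^2 * (t-s)
= 4^2 * (4.7900 - 0.5400)
= 16 * 4.2500
= 68.0000

68.0000


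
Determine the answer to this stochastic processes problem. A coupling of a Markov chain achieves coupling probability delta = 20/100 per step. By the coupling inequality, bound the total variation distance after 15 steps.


TV distance bound <= (1-delta)^n
= (1 - 0.2000)^15
= 0.8000^15
= 0.0352

0.0352


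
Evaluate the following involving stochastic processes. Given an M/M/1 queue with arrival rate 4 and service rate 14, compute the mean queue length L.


rho = 4/14 = 0.2857
L = rho/(1-rho)
= 0.2857/0.7143
= 0.4000

0.4000


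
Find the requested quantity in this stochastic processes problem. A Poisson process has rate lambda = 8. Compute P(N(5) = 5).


P(N(t)=k) = (lambda*t)^k * exp(-lambda*t) / k!
lambda*t = 40
= 40^5 * exp(-40) / 5!
= 102400000 * 4.2484e-18 / 120
= 3.6253e-12

3.6253e-12


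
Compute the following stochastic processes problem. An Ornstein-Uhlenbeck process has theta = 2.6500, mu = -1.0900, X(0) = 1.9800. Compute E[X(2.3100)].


E[X(t)] = mu + (X(0) - mu)*exp(-theta*t)
= -1.0900 + (1.9800 - -1.0900)*exp(-2.6500*2.3100)
= -1.0900 + 3.0700 * 0.0022
= -1.0833

-1.0833


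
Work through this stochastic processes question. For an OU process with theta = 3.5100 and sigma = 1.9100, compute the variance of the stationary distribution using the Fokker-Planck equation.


Stationary variance = sigma^2 / (2*theta)
= 1.9100^2 / (2*3.5100)
= 3.6481 / 7.0200
= 0.5197

0.5197


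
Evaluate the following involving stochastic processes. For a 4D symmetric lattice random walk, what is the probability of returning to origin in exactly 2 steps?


P(return in 2 steps) = P(reverse first step) = 1/(2d)
= 1/8
= 0.1250

0.1250


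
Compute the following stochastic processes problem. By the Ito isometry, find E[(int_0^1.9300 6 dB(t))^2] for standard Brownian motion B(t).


By Ito isometry: E[(int f dB)^2] = int f^2 dt
= 6^2 * 1.9300
= 36 * 1.9300 = 69.4800

69.4800


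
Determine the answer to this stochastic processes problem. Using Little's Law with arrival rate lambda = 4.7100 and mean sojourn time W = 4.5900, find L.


Little's Law: L = lambda * W
= 4.7100 * 4.5900
= 21.6189

21.6189


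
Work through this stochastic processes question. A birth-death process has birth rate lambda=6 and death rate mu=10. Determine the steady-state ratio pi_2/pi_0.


For birth-death process, pi_n/pi_0 = (lambda/mu)^n
= (6/10)^2
= 0.3600

0.3600


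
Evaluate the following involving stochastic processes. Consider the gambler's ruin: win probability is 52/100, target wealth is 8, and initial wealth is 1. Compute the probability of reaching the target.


Gambler's ruin formula:
r = q/p = 0.4800/0.5200 = 0.9231
P(win) = (1 - r^i)/(1 - r^N)
= (1 - 0.9231^1)/(1 - 0.9231^8)
= 0.1627

0.1627


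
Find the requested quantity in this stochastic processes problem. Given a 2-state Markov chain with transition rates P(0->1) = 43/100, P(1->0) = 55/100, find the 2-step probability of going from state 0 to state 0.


Computing P^2 by matrix multiplication.
P = [[0.5700, 0.4300], [0.5500, 0.4500]]
After raising P to the power 2:
P^2(0,0) = 0.5614

0.5614


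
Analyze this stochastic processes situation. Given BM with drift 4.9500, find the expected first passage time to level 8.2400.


Expected first passage time = a/mu
= 8.2400/4.9500
= 1.6646

1.6646


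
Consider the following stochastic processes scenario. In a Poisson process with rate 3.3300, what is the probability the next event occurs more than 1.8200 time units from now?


P(X > t) = exp(-lambda * t)
= exp(-3.3300 * 1.8200)
= exp(-6.0606) = 0.0023

0.0023


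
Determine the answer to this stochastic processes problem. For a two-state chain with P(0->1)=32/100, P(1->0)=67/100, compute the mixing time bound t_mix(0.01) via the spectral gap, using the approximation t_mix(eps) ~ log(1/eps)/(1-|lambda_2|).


lambda_2 = |1 - p01 - p10| = |1 - 0.3200 - 0.6700| = 0.0100
t_mix ~ log(1/eps)/(1 - |lambda_2|)
= log(100)/(1 - 0.0100) = 4.6052/0.9900
= 4.6517

4.6517


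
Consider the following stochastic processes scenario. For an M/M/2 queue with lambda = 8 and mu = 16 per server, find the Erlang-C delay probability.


a = lambda/mu = 0.5000
rho = a/c = 0.2500
Erlang-C formula applied:
C(c,a) = 0.1000

0.1000


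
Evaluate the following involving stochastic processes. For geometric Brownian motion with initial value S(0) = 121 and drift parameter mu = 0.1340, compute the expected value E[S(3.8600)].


E[S(t)] = S(0) * exp(mu * t)
= 121 * exp(0.1340 * 3.8600)
= 121 * 1.6774
= 202.9644

202.9644


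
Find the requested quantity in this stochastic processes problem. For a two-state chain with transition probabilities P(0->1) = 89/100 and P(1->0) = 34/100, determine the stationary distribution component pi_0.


Stationary distribution: pi_0 = p10/(p01+p10), pi_1 = p01/(p01+p10)
p01 = 0.8900, p10 = 0.3400
pi_0 = 0.2764

0.2764


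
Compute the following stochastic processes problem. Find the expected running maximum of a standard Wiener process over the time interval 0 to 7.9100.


E(max B(s)) = sqrt(2t/pi)
= sqrt(2*7.9100/pi)
= sqrt(5.0357)
= 2.2440

2.2440


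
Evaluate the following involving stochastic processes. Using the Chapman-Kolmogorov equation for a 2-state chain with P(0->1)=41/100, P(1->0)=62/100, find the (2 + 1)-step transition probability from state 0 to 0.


P^3 = P^2 * P^1
Computing via matrix multiplication of the transition matrix.
Entry (0,0) of P^3 = 0.6019

0.6019


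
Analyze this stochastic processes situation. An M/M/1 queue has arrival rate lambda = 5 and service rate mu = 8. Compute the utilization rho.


rho = lambda/mu
= 5/8
= 0.6250

0.6250


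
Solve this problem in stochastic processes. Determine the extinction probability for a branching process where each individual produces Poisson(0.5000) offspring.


Since mu = 0.5000 <= 1, extinction probability = 1.

1.0000


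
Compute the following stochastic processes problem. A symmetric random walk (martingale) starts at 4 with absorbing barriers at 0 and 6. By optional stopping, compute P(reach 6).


By optional stopping theorem: E(M at tau) = M(0) = 4
P(hit 6)*6 + P(hit 0)*0 = 4
P(hit 6) = (4 - 0)/(6 - 0) = 2/3 = 0.6667

0.6667


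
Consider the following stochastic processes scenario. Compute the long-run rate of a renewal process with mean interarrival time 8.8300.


Long-run renewal rate = 1/E(X)
= 1/8.8300
= 0.1133

0.1133


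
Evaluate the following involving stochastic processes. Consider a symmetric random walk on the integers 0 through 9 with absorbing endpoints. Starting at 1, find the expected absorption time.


For symmetric RW on 0,...,N with absorbing barriers, E(i) = i*(N-i)
E(1) = 1 * 8 = 8

8


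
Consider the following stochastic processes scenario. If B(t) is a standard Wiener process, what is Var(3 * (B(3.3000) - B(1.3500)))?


Var(alpha*(B(t)-B(s))) = alpha^2 * (t-s)
= 3^2 * (3.3000 - 1.3500)
= 9 * 1.9500
= 17.5500

17.5500


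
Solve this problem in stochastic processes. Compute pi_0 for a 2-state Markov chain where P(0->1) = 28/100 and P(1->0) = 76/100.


Stationary distribution: pi_0 = p10/(p01+p10), pi_1 = p01/(p01+p10)
p01 = 0.2800, p10 = 0.7600
pi_0 = 0.7308

0.7308


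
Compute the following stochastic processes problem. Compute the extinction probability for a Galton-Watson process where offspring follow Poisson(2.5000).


Since mu = 2.5000 > 1, extinction prob q < 1.
Solve s = exp(mu*(s-1)) iteratively.
q = 0.1074

0.1074


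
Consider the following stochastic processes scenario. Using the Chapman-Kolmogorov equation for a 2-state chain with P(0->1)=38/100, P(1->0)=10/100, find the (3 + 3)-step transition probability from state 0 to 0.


P^6 = P^3 * P^3
Computing via matrix multiplication of the transition matrix.
Entry (0,0) of P^6 = 0.2240

0.2240


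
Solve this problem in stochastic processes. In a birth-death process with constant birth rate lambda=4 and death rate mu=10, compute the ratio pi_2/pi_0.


For birth-death process, pi_n/pi_0 = (lambda/mu)^n
= (4/10)^2
= 0.1600

0.1600


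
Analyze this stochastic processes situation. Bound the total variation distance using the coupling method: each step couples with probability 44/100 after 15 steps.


TV distance bound <= (1-delta)^n
= (1 - 0.4400)^15
= 0.5600^15
= 1.6704e-04

1.6704e-04


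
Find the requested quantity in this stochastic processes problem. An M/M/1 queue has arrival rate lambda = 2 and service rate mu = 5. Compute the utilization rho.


rho = lambda/mu
= 2/5
= 0.4000

0.4000


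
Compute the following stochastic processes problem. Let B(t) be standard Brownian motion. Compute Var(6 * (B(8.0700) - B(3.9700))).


Var(alpha*(B(t)-B(s))) = alpha^2 * (t-s)
= 6^2 * (8.0700 - 3.9700)
= 36 * 4.1000
= 147.6000

147.6000


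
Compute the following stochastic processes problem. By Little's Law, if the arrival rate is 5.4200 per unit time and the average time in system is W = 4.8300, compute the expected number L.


Little's Law: L = lambda * W
= 5.4200 * 4.8300
= 26.1786

26.1786


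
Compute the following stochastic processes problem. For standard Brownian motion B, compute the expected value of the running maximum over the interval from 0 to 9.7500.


E(max B(s)) = sqrt(2t/pi)
= sqrt(2*9.7500/pi)
= sqrt(6.2070)
= 2.4914

2.4914


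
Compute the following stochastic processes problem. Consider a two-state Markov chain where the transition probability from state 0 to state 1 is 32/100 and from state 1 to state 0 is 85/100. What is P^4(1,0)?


Computing P^4 by matrix multiplication.
P = [[0.6800, 0.3200], [0.8500, 0.1500]]
After raising P to the power 4:
P^4(1,0) = 0.7259

0.7259


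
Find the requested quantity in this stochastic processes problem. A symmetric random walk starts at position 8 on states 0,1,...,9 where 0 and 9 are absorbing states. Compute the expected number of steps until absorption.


For symmetric RW on 0,...,N with absorbing barriers, E(i) = i*(N-i)
E(8) = 8 * 1 = 8

8


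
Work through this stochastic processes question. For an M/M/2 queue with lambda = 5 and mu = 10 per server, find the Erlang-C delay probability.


a = lambda/mu = 0.5000
rho = a/c = 0.2500
Erlang-C formula applied:
C(c,a) = 0.1000

0.1000


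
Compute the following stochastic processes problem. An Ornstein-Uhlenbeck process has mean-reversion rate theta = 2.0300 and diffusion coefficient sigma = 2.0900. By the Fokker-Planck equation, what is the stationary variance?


Stationary variance = sigma^2 / (2*theta)
= 2.0900^2 / (2*2.0300)
= 4.3681 / 4.0600
= 1.0759

1.0759


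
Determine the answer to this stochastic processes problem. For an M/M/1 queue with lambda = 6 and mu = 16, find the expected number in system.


rho = 6/16 = 0.3750
L = rho/(1-rho)
= 0.3750/0.6250
= 0.6000

0.6000


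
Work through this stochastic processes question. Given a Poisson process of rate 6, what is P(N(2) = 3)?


P(N(t)=k) = (lambda*t)^k * exp(-lambda*t) / k!
lambda*t = 12
= 12^3 * exp(-12) / 3!
= 1728 * 6.1442e-06 / 6
= 0.0018

0.0018


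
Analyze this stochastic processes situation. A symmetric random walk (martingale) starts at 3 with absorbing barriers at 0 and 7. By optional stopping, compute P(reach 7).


By optional stopping theorem: E(M at tau) = M(0) = 3
P(hit 7)*7 + P(hit 0)*0 = 3
P(hit 7) = (3 - 0)/(7 - 0) = 3/7 = 0.4286

0.4286


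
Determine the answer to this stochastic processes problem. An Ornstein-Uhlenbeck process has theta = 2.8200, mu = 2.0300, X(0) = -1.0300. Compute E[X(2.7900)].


E[X(t)] = mu + (X(0) - mu)*exp(-theta*t)
= 2.0300 + (-1.0300 - 2.0300)*exp(-2.8200*2.7900)
= 2.0300 + -3.0600 * 3.8288e-04
= 2.0288

2.0288


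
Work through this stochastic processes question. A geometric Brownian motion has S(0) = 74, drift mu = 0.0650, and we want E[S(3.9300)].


E[S(t)] = S(0) * exp(mu * t)
= 74 * exp(0.0650 * 3.9300)
= 74 * 1.2910
= 95.5371

95.5371


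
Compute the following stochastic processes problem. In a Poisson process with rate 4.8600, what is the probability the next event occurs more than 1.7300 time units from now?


P(X > t) = exp(-lambda * t)
= exp(-4.8600 * 1.7300)
= exp(-8.4078) = 2.2312e-04

2.2312e-04


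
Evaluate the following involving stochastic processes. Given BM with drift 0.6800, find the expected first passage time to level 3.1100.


Expected first passage time = a/mu
= 3.1100/0.6800
= 4.5735

4.5735


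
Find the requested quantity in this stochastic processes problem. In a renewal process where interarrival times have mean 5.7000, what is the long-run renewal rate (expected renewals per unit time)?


Long-run renewal rate = 1/E(X)
= 1/5.7000
= 0.1754

0.1754


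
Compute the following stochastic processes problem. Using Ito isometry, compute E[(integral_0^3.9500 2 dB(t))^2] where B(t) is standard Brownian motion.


By Ito isometry: E[(int f dB)^2] = int f^2 dt
= 2^2 * 3.9500
= 4 * 3.9500 = 15.8000

15.8000


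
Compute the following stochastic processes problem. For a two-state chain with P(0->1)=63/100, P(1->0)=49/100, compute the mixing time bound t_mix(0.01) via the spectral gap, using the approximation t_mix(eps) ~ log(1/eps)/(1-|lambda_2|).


lambda_2 = |1 - p01 - p10| = |1 - 0.6300 - 0.4900| = 0.1200
t_mix ~ log(1/eps)/(1 - |lambda_2|)
= log(100)/(1 - 0.1200) = 4.6052/0.8800
= 5.2331

5.2331


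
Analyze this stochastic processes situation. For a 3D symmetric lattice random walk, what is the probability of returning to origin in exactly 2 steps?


P(return in 2 steps) = P(reverse first step) = 1/(2d)
= 1/6
= 0.1667

0.1667


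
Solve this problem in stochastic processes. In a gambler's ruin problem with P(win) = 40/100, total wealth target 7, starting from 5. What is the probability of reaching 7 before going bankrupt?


Gambler's ruin formula:
r = q/p = 0.6000/0.4000 = 1.5000
P(win) = (1 - r^i)/(1 - r^N)
= (1 - 1.5000^5)/(1 - 1.5000^7)
= 0.4099

0.4099


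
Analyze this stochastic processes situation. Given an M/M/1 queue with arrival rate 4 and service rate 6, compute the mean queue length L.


rho = 4/6 = 0.6667
L = rho/(1-rho)
= 0.6667/0.3333
= 2.0000

2.0000


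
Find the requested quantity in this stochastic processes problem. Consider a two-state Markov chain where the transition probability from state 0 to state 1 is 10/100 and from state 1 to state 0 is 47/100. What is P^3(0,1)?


Computing P^3 by matrix multiplication.
P = [[0.9000, 0.1000], [0.4700, 0.5300]]
After raising P to the power 3:
P^3(0,1) = 0.1615

0.1615


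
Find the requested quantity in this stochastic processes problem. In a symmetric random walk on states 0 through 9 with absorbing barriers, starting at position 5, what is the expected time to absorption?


For symmetric RW on 0,...,N with absorbing barriers, E(i) = i*(N-i)
E(5) = 5 * 4 = 20

20


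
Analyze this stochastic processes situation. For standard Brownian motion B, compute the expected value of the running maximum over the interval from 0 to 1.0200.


E(max B(s)) = sqrt(2t/pi)
= sqrt(2*1.0200/pi)
= sqrt(0.6494)
= 0.8058

0.8058


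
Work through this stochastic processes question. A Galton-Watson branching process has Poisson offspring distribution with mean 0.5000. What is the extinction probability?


Since mu = 0.5000 <= 1, extinction probability = 1.

1.0000


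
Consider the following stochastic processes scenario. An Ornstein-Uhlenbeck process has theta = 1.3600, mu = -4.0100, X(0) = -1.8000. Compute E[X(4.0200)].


E[X(t)] = mu + (X(0) - mu)*exp(-theta*t)
= -4.0100 + (-1.8000 - -4.0100)*exp(-1.3600*4.0200)
= -4.0100 + 2.2100 * 0.0042
= -4.0007

-4.0007


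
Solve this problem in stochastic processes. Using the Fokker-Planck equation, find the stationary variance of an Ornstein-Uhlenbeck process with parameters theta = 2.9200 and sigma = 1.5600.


Stationary variance = sigma^2 / (2*theta)
= 1.5600^2 / (2*2.9200)
= 2.4336 / 5.8400
= 0.4167

0.4167


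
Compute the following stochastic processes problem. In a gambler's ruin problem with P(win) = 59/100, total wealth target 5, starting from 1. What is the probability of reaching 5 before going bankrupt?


Gambler's ruin formula:
r = q/p = 0.4100/0.5900 = 0.6949
P(win) = (1 - r^i)/(1 - r^N)
= (1 - 0.6949^1)/(1 - 0.6949^5)
= 0.3641

0.3641


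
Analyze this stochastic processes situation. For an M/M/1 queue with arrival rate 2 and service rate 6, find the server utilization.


rho = lambda/mu
= 2/6
= 0.3333

0.3333


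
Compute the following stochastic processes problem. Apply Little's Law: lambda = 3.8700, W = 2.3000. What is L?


Little's Law: L = lambda * W
= 3.8700 * 2.3000
= 8.9010

8.9010


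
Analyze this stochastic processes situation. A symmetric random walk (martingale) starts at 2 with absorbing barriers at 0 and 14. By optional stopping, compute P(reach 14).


By optional stopping theorem: E(M at tau) = M(0) = 2
P(hit 14)*14 + P(hit 0)*0 = 2
P(hit 14) = (2 - 0)/(14 - 0) = 1/7 = 0.1429

0.1429


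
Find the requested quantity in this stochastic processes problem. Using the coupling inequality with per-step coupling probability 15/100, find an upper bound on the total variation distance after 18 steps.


TV distance bound <= (1-delta)^n
= (1 - 0.1500)^18
= 0.8500^18
= 0.0536

0.0536


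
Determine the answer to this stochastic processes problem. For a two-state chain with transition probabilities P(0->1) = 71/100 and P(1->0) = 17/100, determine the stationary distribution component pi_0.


Stationary distribution: pi_0 = p10/(p01+p10), pi_1 = p01/(p01+p10)
p01 = 0.7100, p10 = 0.1700
pi_0 = 0.1932

0.1932


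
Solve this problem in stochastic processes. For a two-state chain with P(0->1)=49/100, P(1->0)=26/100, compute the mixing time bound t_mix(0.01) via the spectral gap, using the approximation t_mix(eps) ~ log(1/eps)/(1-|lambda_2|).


lambda_2 = |1 - p01 - p10| = |1 - 0.4900 - 0.2600| = 0.2500
t_mix ~ log(1/eps)/(1 - |lambda_2|)
= log(100)/(1 - 0.2500) = 4.6052/0.7500
= 6.1402

6.1402


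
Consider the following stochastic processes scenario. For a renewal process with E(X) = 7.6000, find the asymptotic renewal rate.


Long-run renewal rate = 1/E(X)
= 1/7.6000
= 0.1316

0.1316


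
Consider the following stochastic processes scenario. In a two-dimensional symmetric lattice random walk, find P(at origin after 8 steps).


P = C(8,4)^2 / 4^8
= 70^2 / 65536
= 4900 / 65536
= 0.0748

0.0748


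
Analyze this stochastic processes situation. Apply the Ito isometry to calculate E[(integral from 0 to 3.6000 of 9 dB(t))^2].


By Ito isometry: E[(int f dB)^2] = int f^2 dt
= 9^2 * 3.6000
= 81 * 3.6000 = 291.6000

291.6000


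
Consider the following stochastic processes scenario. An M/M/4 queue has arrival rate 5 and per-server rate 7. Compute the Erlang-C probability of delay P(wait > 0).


a = lambda/mu = 0.7143
rho = a/c = 0.1786
Erlang-C formula applied:
C(c,a) = 0.0065

0.0065


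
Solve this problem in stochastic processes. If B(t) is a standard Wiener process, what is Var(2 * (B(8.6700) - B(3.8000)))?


Var(alpha*(B(t)-B(s))) = alpha^2 * (t-s)
= 2^2 * (8.6700 - 3.8000)
= 4 * 4.8700
= 19.4800

19.4800


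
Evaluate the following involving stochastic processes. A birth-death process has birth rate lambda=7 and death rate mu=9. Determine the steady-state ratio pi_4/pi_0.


For birth-death process, pi_n/pi_0 = (lambda/mu)^n
= (7/9)^4
= 0.3660

0.3660


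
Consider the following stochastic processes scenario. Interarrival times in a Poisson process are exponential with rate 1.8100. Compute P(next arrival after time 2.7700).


P(X > t) = exp(-lambda * t)
= exp(-1.8100 * 2.7700)
= exp(-5.0137) = 0.0066

0.0066


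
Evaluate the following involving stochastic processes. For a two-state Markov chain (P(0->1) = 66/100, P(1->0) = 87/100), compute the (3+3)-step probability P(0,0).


P^6 = P^3 * P^3
Computing via matrix multiplication of the transition matrix.
Entry (0,0) of P^6 = 0.5782

0.5782


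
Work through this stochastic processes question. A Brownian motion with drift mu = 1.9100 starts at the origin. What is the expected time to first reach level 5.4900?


Expected first passage time = a/mu
= 5.4900/1.9100
= 2.8743

2.8743


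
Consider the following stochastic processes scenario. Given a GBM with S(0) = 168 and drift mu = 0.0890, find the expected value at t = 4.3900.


E[S(t)] = S(0) * exp(mu * t)
= 168 * exp(0.0890 * 4.3900)
= 168 * 1.4780
= 248.3090

248.3090


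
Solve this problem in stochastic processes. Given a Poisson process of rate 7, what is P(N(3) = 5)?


P(N(t)=k) = (lambda*t)^k * exp(-lambda*t) / k!
lambda*t = 21
= 21^5 * exp(-21) / 5!
= 4084101 * 7.5826e-10 / 120
= 2.5807e-05

2.5807e-05


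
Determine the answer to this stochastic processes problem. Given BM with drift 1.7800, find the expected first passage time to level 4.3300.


Expected first passage time = a/mu
= 4.3300/1.7800
= 2.4326

2.4326


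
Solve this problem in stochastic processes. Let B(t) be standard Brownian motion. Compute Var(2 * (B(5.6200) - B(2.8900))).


Var(alpha*(B(t)-B(s))) = alpha^2 * (t-s)
= 2^2 * (5.6200 - 2.8900)
= 4 * 2.7300
= 10.9200

10.9200


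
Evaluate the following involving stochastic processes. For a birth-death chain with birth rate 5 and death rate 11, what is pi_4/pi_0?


For birth-death process, pi_n/pi_0 = (lambda/mu)^n
= (5/11)^4
= 0.0427

0.0427


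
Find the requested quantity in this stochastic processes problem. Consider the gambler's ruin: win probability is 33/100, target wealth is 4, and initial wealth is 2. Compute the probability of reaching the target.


Gambler's ruin formula:
r = q/p = 0.6700/0.3300 = 2.0303
P(win) = (1 - r^i)/(1 - r^N)
= (1 - 2.0303^2)/(1 - 2.0303^4)
= 0.1952

0.1952


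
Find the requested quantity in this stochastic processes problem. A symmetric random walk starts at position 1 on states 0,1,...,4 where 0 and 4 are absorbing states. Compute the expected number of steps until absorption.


For symmetric RW on 0,...,N with absorbing barriers, E(i) = i*(N-i)
E(1) = 1 * 3 = 3

3


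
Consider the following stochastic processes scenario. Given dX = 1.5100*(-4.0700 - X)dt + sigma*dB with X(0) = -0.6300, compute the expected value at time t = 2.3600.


E[X(t)] = mu + (X(0) - mu)*exp(-theta*t)
= -4.0700 + (-0.6300 - -4.0700)*exp(-1.5100*2.3600)
= -4.0700 + 3.4400 * 0.0283
= -3.9725

-3.9725


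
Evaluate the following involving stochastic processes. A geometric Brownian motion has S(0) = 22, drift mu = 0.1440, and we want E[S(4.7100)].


E[S(t)] = S(0) * exp(mu * t)
= 22 * exp(0.1440 * 4.7100)
= 22 * 1.9704
= 43.3489

43.3489


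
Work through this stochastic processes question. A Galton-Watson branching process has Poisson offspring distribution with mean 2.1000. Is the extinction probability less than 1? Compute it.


Since mu = 2.1000 > 1, extinction prob q < 1.
Solve s = exp(mu*(s-1)) iteratively.
q = 0.1779

0.1779


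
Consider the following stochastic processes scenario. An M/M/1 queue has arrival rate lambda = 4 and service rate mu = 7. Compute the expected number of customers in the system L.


rho = 4/7 = 0.5714
L = rho/(1-rho)
= 0.5714/0.4286
= 1.3333

1.3333


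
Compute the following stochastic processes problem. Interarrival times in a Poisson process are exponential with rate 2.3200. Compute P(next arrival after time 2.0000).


P(X > t) = exp(-lambda * t)
= exp(-2.3200 * 2.0000)
= exp(-4.6400) = 0.0097

0.0097


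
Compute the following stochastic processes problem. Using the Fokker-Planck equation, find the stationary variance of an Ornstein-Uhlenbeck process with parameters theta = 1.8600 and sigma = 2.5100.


Stationary variance = sigma^2 / (2*theta)
= 2.5100^2 / (2*1.8600)
= 6.3001 / 3.7200
= 1.6936

1.6936


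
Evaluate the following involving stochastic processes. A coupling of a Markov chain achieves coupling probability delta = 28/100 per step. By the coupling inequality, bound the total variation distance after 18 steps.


TV distance bound <= (1-delta)^n
= (1 - 0.2800)^18
= 0.7200^18
= 0.0027

0.0027


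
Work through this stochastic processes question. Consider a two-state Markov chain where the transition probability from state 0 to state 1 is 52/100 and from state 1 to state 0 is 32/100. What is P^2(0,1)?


Computing P^2 by matrix multiplication.
P = [[0.4800, 0.5200], [0.3200, 0.6800]]
After raising P to the power 2:
P^2(0,1) = 0.6032

0.6032


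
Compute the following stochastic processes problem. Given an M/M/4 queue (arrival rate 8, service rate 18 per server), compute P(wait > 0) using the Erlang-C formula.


a = lambda/mu = 0.4444
rho = a/c = 0.1111
Erlang-C formula applied:
C(c,a) = 0.0012

0.0012


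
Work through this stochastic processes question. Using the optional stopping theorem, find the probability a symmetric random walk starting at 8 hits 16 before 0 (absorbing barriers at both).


By optional stopping theorem: E(M at tau) = M(0) = 8
P(hit 16)*16 + P(hit 0)*0 = 8
P(hit 16) = (8 - 0)/(16 - 0) = 1/2 = 0.5000

0.5000


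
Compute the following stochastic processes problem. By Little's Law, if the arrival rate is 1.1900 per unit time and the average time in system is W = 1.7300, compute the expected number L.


Little's Law: L = lambda * W
= 1.1900 * 1.7300
= 2.0587

2.0587


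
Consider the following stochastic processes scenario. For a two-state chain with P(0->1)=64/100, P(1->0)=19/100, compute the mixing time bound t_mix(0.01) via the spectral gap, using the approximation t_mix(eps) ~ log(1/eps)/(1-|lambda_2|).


lambda_2 = |1 - p01 - p10| = |1 - 0.6400 - 0.1900| = 0.1700
t_mix ~ log(1/eps)/(1 - |lambda_2|)
= log(100)/(1 - 0.1700) = 4.6052/0.8300
= 5.5484

5.5484


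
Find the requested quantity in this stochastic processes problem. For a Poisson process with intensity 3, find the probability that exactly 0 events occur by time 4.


P(N(t)=k) = (lambda*t)^k * exp(-lambda*t) / k!
lambda*t = 12
= 12^0 * exp(-12) / 0!
= 1 * 6.1442e-06 / 1
= 6.1442e-06

6.1442e-06


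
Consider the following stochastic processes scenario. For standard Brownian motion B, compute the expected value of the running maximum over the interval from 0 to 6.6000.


E(max B(s)) = sqrt(2t/pi)
= sqrt(2*6.6000/pi)
= sqrt(4.2017)
= 2.0498

2.0498


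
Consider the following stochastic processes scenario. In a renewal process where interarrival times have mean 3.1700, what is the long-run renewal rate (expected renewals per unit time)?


Long-run renewal rate = 1/E(X)
= 1/3.1700
= 0.3155

0.3155


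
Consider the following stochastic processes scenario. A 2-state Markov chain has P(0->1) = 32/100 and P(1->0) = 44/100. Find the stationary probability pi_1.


Stationary distribution: pi_0 = p10/(p01+p10), pi_1 = p01/(p01+p10)
p01 = 0.3200, p10 = 0.4400
pi_1 = 0.4211

0.4211


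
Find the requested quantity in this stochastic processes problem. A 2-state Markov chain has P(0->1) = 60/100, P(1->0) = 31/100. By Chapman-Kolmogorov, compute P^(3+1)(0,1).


P^4 = P^3 * P^1
Computing via matrix multiplication of the transition matrix.
Entry (0,1) of P^4 = 0.6593

0.6593


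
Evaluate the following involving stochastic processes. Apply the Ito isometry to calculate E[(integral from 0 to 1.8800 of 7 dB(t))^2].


By Ito isometry: E[(int f dB)^2] = int f^2 dt
= 7^2 * 1.8800
= 49 * 1.8800 = 92.1200

92.1200


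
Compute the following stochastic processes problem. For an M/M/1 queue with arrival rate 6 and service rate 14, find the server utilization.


rho = lambda/mu
= 6/14
= 0.4286

0.4286


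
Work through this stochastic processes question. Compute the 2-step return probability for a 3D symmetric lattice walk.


P(return in 2 steps) = P(reverse first step) = 1/(2d)
= 1/6
= 0.1667

0.1667


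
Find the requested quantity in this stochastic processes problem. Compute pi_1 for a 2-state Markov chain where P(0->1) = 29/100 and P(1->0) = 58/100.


Stationary distribution: pi_0 = p10/(p01+p10), pi_1 = p01/(p01+p10)
p01 = 0.2900, p10 = 0.5800
pi_1 = 0.3333

0.3333


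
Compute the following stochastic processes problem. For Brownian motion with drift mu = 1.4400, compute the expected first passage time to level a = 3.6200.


Expected first passage time = a/mu
= 3.6200/1.4400
= 2.5139

2.5139


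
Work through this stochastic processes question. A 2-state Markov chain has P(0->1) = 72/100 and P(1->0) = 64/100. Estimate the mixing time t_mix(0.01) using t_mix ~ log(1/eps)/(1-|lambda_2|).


lambda_2 = |1 - p01 - p10| = |1 - 0.7200 - 0.6400| = 0.3600
t_mix ~ log(1/eps)/(1 - |lambda_2|)
= log(100)/(1 - 0.3600) = 4.6052/0.6400
= 7.1956

7.1956


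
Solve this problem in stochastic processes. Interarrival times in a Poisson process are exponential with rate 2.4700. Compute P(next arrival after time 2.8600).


P(X > t) = exp(-lambda * t)
= exp(-2.4700 * 2.8600)
= exp(-7.0642) = 8.5518e-04

8.5518e-04


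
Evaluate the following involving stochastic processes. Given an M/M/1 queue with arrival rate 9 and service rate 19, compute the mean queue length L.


rho = 9/19 = 0.4737
L = rho/(1-rho)
= 0.4737/0.5263
= 0.9000

0.9000


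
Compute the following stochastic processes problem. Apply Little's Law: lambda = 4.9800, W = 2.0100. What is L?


Little's Law: L = lambda * W
= 4.9800 * 2.0100
= 10.0098

10.0098


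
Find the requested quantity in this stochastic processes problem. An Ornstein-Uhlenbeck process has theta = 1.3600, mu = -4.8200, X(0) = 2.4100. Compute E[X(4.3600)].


E[X(t)] = mu + (X(0) - mu)*exp(-theta*t)
= -4.8200 + (2.4100 - -4.8200)*exp(-1.3600*4.3600)
= -4.8200 + 7.2300 * 0.0027
= -4.8008

-4.8008


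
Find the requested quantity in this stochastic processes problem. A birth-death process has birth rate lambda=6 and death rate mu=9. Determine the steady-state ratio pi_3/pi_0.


For birth-death process, pi_n/pi_0 = (lambda/mu)^n
= (6/9)^3
= 0.2963

0.2963


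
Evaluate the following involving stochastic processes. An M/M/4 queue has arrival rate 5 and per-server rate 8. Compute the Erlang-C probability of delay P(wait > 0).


a = lambda/mu = 0.6250
rho = a/c = 0.1562
Erlang-C formula applied:
C(c,a) = 0.0040

0.0040


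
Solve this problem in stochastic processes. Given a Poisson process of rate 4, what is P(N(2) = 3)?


P(N(t)=k) = (lambda*t)^k * exp(-lambda*t) / k!
lambda*t = 8
= 8^3 * exp(-8) / 3!
= 512 * 3.3546e-04 / 6
= 0.0286

0.0286
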